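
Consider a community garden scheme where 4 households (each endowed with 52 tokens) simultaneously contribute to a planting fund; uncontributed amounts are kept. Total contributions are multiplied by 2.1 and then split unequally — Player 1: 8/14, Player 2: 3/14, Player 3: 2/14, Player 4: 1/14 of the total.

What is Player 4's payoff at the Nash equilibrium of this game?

59.80 tokens

Player j's private return per contributed unit is 2.1 × (j's share). Contributing is weakly dominant for j when that share is at least 1/2.1 = 0.4762, and contributing 0 is dominant otherwise.
Player 1 alone (share 8/14) is above the threshold, contributing 52; the remaining 3 contribute 0. Total contributed: 52.
Player 4 keeps 52 and receives 2.1 × 52 × 1/14 = 7.80 from the planting fund, for a payoff of 59.80.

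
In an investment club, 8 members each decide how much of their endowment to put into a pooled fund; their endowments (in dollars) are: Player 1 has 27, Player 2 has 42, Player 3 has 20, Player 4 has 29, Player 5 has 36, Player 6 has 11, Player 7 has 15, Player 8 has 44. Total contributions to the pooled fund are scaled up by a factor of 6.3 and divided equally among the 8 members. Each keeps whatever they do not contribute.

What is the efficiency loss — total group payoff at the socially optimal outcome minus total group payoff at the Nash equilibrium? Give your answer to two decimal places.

The private return per contributed unit is 6.3/8 = 0.7875 < 1 for every player regardless of endowment, so the Nash equilibrium is zero contribution and the group total is Σ E_j = 27 + 42 + 20 + 29 + 36 + 11 + 15 + 44 = 224.
Each contributed unit returns 6.300 to the group, so the social optimum is full contribution by everyone: group total = 6.300 × 224 = 1411.20.
Efficiency loss = (6.300 − 1) × 224 = 1187.20.

1187.20 dollars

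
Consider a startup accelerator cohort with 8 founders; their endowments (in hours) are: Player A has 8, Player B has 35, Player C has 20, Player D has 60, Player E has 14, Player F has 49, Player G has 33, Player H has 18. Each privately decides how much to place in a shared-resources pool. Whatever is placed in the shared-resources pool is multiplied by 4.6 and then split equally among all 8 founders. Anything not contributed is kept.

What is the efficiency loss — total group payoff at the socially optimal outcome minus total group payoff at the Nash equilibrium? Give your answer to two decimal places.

853.20 hours

The private return per contributed unit is 4.6/8 = 0.5750 < 1 for every player regardless of endowment, so the Nash equilibrium is zero contribution and the group total is Σ E_j = 8 + 35 + 20 + 60 + 14 + 49 + 33 + 18 = 237.
Each contributed unit returns 4.600 to the group, so the social optimum is full contribution by everyone: group total = 4.600 × 237 = 1090.20.
Efficiency loss = (4.600 − 1) × 237 = 853.20.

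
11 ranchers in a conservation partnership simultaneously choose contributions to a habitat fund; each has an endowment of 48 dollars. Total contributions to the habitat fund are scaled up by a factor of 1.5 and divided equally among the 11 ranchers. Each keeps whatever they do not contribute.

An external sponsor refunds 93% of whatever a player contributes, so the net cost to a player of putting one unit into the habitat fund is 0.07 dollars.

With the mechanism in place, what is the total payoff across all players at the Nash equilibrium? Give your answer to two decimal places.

1283.04 dollars

The effective private return per unit is now (1.5/11) / 0.07 = 1.9481 > 1, so every player's dominant strategy flips to full contribution.
So the Nash equilibrium is full contribution by all 11; the group earns 11 × (48 × 0.93 + 1.5 × 48) = 1283.04.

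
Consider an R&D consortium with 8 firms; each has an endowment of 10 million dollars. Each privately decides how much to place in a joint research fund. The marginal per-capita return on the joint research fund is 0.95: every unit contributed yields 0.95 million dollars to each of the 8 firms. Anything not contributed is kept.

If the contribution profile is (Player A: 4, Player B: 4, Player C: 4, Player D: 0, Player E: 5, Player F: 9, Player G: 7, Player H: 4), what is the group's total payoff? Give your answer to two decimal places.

324.20 million dollars

Total contributed: 4 + 4 + 4 + 0 + 5 + 9 + 7 + 4 = 37; total kept: 8 × 10 − 37 = 43.
The joint research fund pays out 0.95 × 8 × 37 = 281.20 in aggregate.
Group total = 43 + 281.20 = 324.20.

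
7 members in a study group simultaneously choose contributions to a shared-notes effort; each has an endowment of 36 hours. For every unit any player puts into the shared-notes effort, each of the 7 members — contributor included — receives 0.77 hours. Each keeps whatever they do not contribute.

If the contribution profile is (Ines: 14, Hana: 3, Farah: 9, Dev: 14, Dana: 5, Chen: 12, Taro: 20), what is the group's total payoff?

Total contributed: 14 + 3 + 9 + 14 + 5 + 12 + 20 = 77; total kept: 7 × 36 − 77 = 175.
The shared-notes effort pays out 0.77 × 7 × 77 = 415.03 in aggregate.
Group total = 175 + 415.03 = 590.03.

590.03 hours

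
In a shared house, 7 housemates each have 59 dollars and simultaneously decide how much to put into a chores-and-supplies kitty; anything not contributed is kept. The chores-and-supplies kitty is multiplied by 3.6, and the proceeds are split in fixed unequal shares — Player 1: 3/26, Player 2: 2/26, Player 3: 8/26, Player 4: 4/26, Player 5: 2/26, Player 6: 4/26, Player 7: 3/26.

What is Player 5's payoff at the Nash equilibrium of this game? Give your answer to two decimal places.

75.34 dollars

Player j's private return per contributed unit is 3.6 × (j's share). Contributing is weakly dominant for j when that share is at least 1/3.6 = 0.2778, and contributing 0 is dominant otherwise.
The only share above 0.2778 is Player 3's 8/26, contributing 59; the remaining 6 contribute 0. Total contributed: 59.
Player 5 keeps 59 and receives 3.6 × 59 × 2/26 = 16.34 from the chores-and-supplies kitty, for a payoff of 75.34.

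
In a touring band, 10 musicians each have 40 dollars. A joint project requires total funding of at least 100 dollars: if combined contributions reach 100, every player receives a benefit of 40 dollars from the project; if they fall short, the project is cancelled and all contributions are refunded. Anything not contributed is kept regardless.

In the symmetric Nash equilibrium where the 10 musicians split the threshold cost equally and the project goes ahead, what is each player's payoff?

Equal share of the threshold: 100/10 = 10.
At this profile no one gains by cutting their contribution: any cut drops the total below 100, the project is cancelled, contributions are refunded, and the deviator ends with 40, which is less than 40 − 10 + 40 = 70. Contributing more than 10 just wastes the excess. So contributing exactly 10 is a best response.
Each player's payoff: 40 − 10 + 40 = 70.

70 dollars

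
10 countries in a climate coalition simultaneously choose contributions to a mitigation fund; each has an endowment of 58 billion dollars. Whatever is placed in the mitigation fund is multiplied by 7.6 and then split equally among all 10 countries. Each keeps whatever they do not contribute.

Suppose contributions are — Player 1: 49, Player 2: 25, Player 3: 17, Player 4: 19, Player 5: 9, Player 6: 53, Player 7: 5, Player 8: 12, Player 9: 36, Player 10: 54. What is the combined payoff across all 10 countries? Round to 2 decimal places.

Total contributed: 49 + 25 + 17 + 19 + 9 + 53 + 5 + 12 + 36 + 54 = 279; total kept: 10 × 58 − 279 = 301.
The mitigation fund pays out 7.6 × 279 = 2120.40 in aggregate.
Group total = 301 + 2120.40 = 2421.40.

2421.40 billion dollars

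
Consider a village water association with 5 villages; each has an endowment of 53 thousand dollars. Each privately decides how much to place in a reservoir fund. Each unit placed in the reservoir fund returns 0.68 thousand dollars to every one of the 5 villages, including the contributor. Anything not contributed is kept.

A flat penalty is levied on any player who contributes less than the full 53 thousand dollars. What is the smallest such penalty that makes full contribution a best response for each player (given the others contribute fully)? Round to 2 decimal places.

16.96 thousand dollars

Given the others contribute fully, the best deviation is to contribute 0 (any partial contribution still incurs the fine and gives up units whose private return 0.68 is below 1).
Deviating from 53 to 0 saves 53 thousand dollars but forfeits the deviator's share of the drop in the reservoir fund: 0.68 × 53 = 36.04.
So the deviation gain is 53 − 36.04 = 16.96, and the fine must be at least 16.96 thousand dollars to wipe it out.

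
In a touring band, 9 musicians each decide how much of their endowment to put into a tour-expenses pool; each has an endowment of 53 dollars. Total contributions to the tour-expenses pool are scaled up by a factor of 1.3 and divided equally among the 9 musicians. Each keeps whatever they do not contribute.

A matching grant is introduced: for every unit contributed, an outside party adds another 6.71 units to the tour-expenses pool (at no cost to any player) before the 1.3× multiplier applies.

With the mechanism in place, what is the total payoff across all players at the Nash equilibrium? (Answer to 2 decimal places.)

With the mechanism, a contributed unit returns 1.3 × 7.71 / 9 = 1.1137 per unit of net cost to the contributor — now above 1 — so contributing fully is weakly dominant for every player.
So the Nash equilibrium is full contribution by all 9; the group earns 1.3 × 7.71 × 477 = 4780.97.

4780.97 dollars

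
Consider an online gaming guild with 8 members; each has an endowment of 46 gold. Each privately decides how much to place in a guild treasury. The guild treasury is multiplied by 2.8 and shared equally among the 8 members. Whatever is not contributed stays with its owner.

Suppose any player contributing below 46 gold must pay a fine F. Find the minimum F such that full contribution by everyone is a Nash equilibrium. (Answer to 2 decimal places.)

29.90 gold

Given the others contribute fully, the best deviation is to contribute 0 (any partial contribution still incurs the fine and gives up units whose private return 0.3500 is below 1).
Deviating from 46 to 0 saves 46 gold but forfeits the deviator's share of the drop in the guild treasury: 2.8/8 × 46 = 16.10.
So the deviation gain is 46 − 16.10 = 29.90, and the fine must be at least 29.90 gold to wipe it out.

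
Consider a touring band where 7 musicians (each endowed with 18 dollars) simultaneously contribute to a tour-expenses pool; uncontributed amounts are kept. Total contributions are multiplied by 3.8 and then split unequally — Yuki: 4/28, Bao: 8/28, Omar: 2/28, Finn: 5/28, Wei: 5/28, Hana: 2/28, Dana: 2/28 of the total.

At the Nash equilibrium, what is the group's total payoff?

176.40 dollars

For player j, contributing a unit is worthwhile iff 3.8 × (j's share) ≥ 1, i.e. iff j's share is at least 0.2632.
The only share above 0.2632 is Bao's 8/28, contributing 18; the remaining 6 contribute 0. Total contributed: 18.
The tour-expenses pool pays out 3.8 × 18 = 68.40 in total (split across the unequal shares, but the aggregate is all that matters for the group sum).
The 6 free-riders keep 18 each, adding 108. Group total = 108 + 68.40 = 176.40.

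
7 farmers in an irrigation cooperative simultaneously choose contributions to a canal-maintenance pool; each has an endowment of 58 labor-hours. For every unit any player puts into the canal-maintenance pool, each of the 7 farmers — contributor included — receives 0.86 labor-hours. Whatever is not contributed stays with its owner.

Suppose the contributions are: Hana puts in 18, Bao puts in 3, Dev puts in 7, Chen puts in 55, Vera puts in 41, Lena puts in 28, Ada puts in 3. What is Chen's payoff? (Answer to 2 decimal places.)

136.30 labor-hours

Total contributed: 18 + 3 + 7 + 55 + 41 + 28 + 3 = 155.
Each receives 0.86 × 155 = 133.30 from the canal-maintenance pool.
Chen keeps 58 − 55 = 3, so Chen's payoff is 3 + 133.30 = 136.30.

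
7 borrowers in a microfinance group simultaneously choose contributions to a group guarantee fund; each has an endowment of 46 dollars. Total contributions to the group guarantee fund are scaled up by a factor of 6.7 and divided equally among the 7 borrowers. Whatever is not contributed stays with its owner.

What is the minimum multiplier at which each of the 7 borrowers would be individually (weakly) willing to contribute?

7

A contributed unit returns (multiplier)/7 to its contributor.
This reaches 1 exactly when the multiplier is 7.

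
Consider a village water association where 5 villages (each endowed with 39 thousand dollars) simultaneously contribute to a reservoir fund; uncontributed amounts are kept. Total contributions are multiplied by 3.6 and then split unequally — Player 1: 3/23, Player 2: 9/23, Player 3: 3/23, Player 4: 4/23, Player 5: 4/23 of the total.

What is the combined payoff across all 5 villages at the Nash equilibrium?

296.40 thousand dollars

Each unit j contributes comes back to j as 3.6 × (j's share), so j prefers to contribute only if that share exceeds 1/3.6 = 0.2778; otherwise keeping the unit dominates.
Only Player 2 (9/23) clears that bar, contributing 39; the remaining 4 contribute 0. Total contributed: 39.
The reservoir fund pays out 3.6 × 39 = 140.40 in total (split across the unequal shares, but the aggregate is all that matters for the group sum).
The 4 free-riders keep 39 each, adding 156. Group total = 156 + 140.40 = 296.40.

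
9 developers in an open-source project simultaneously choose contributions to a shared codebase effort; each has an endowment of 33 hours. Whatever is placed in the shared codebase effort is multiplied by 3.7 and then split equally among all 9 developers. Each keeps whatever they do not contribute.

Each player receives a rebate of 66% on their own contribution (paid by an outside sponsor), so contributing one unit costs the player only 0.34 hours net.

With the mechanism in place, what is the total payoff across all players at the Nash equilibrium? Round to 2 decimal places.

1294.92 hours

Under the mechanism each unit contributed yields (3.7/9) / 0.34 = 1.2092 back to its contributor per unit of net cost, which exceeds 1, making full contribution the dominant choice for everyone.
At the Nash equilibrium everyone contributes 33. Group total payoff = 9 × (33 × 0.66 + 3.7 × 33) = 1294.92.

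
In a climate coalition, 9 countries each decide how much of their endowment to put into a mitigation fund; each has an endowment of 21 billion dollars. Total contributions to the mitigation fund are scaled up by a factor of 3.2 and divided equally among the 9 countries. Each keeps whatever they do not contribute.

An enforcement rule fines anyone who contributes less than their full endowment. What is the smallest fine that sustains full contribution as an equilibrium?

13.53 billion dollars

Given the others contribute fully, the best deviation is to contribute 0 (any partial contribution still incurs the fine and gives up units whose private return 0.3556 is below 1).
Deviating from 21 to 0 saves 21 billion dollars but forfeits the deviator's share of the drop in the mitigation fund: 3.2/9 × 21 = 7.47.
So the deviation gain is 21 − 7.47 = 13.53, and the fine must be at least 13.53 billion dollars to wipe it out.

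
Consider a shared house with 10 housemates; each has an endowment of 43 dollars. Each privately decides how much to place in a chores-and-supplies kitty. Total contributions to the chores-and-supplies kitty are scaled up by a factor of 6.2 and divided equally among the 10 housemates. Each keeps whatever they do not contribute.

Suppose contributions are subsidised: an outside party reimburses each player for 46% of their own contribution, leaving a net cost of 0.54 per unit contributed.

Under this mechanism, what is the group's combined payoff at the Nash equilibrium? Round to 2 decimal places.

Under the mechanism each unit contributed yields (6.2/10) / 0.54 = 1.1481 back to its contributor per unit of net cost, which exceeds 1, making full contribution the dominant choice for everyone.
So the Nash equilibrium is full contribution by all 10; the group earns 10 × (43 × 0.46 + 6.2 × 43) = 2863.80.

2863.80 dollars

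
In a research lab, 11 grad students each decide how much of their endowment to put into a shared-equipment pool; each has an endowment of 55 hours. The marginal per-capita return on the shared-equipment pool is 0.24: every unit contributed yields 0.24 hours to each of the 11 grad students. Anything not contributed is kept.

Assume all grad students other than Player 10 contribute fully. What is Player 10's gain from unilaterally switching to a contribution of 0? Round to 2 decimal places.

41.80 hours

Switching from a contribution of 55 to 0 lets Player 10 keep an extra 55 hours, but lowers the shared-equipment pool by 55, which costs Player 10 their own share of that drop: 0.24 × 55 = 13.20.
Net gain = 55 − 13.20 = 41.80. The private return per contributed unit (0.24) is below 1, so free-riding is indeed the best response regardless of what the others do.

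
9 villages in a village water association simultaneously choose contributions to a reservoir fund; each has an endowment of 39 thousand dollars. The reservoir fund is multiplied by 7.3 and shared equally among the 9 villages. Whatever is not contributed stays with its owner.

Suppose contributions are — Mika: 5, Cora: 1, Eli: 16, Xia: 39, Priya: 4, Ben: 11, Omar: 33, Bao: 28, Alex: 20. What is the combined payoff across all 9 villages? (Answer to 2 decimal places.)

Total contributed: 5 + 1 + 16 + 39 + 4 + 11 + 33 + 28 + 20 = 157; total kept: 9 × 39 − 157 = 194.
The reservoir fund pays out 7.3 × 157 = 1146.10 in aggregate.
Group total = 194 + 1146.10 = 1340.10.

1340.10 thousand dollars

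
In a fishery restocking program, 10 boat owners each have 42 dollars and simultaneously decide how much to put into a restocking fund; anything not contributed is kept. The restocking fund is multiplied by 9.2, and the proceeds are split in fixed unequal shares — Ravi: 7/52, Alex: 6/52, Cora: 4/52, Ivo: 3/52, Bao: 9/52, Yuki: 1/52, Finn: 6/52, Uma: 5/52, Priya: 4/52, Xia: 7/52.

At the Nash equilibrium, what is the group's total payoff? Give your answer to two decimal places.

Each unit j contributes comes back to j as 9.2 × (j's share), so j prefers to contribute only if that share exceeds 1/9.2 = 0.1087; otherwise keeping the unit dominates.
Ravi, Alex, Bao, Finn and Xia clear that bar, contributing 42 each; the remaining 5 contribute 0. Total contributed: 210.
The restocking fund pays out 9.2 × 210 = 1932.00 in total (split across the unequal shares, but the aggregate is all that matters for the group sum).
The 5 free-riders keep 42 each, adding 210. Group total = 210 + 1932.00 = 2142.00.

2142.00 dollars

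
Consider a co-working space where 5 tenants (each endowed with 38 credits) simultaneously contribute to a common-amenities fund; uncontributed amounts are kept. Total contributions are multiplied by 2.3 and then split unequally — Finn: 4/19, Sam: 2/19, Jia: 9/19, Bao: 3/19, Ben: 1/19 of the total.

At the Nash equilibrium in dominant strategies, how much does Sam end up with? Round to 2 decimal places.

47.20 credits

Each unit j contributes comes back to j as 2.3 × (j's share), so j prefers to contribute only if that share exceeds 1/2.3 = 0.4348; otherwise keeping the unit dominates.
Jia alone (share 9/19) is above the threshold, contributing 38; the remaining 4 contribute 0. Total contributed: 38.
Sam keeps 38 and receives 2.3 × 38 × 2/19 = 9.20 from the common-amenities fund, for a payoff of 47.20.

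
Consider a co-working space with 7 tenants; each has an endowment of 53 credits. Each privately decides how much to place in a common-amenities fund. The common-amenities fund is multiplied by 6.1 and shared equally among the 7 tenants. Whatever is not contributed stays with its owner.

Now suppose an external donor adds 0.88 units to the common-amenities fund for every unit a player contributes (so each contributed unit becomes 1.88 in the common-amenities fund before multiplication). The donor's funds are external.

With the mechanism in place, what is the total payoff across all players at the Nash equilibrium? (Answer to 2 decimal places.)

4254.63 credits

With the mechanism, a contributed unit returns 6.1 × 1.88 / 7 = 1.6383 per unit of net cost to the contributor — now above 1 — so contributing fully is weakly dominant for every player.
At the Nash equilibrium everyone contributes 53. Group total payoff = 6.1 × 1.88 × 371 = 4254.63.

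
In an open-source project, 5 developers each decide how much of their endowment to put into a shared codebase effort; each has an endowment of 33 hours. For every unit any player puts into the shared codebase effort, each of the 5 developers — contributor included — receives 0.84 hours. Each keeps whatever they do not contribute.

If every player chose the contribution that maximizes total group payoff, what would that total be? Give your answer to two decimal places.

693.00 hours

Each contributed unit returns 4.200 to the group as a whole (0.84 to each of 5 players), which exceeds 1, so the social optimum is full contribution: group total = 4.200 × 165 = 693.00.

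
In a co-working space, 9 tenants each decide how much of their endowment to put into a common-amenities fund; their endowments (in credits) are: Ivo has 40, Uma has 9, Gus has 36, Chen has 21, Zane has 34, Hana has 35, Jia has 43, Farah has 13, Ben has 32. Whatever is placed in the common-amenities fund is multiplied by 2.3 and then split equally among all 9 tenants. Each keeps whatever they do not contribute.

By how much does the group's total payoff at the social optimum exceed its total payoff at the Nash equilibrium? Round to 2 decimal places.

341.90 credits

The private return per contributed unit is 2.3/9 = 0.2556 < 1 for every player regardless of endowment, so the Nash equilibrium is zero contribution and the group total is Σ E_j = 40 + 9 + 36 + 21 + 34 + 35 + 43 + 13 + 32 = 263.
Each contributed unit returns 2.300 to the group, so the social optimum is full contribution by everyone: group total = 2.300 × 263 = 604.90.
Efficiency loss = (2.300 − 1) × 263 = 341.90.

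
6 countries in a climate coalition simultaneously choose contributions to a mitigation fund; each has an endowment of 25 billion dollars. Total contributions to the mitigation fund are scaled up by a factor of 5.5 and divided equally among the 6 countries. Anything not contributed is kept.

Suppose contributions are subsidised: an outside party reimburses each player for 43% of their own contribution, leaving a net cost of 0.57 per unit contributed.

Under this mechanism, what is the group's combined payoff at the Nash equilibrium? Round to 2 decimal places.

With the mechanism, a contributed unit returns (5.5/6) / 0.57 = 1.6082 per unit of net cost to the contributor — now above 1 — so contributing fully is weakly dominant for every player.
So the Nash equilibrium is full contribution by all 6; the group earns 6 × (25 × 0.43 + 5.5 × 25) = 889.50.

889.50 billion dollars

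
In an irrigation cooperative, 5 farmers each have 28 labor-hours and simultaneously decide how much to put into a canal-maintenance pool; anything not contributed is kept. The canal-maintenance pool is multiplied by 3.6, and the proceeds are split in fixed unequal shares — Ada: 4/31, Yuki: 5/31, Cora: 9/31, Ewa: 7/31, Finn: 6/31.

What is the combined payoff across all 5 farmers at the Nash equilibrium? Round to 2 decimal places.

Each unit j contributes comes back to j as 3.6 × (j's share), so j prefers to contribute only if that share exceeds 1/3.6 = 0.2778; otherwise keeping the unit dominates.
The only share above 0.2778 is Cora's 9/31, contributing 28; the remaining 4 contribute 0. Total contributed: 28.
The canal-maintenance pool pays out 3.6 × 28 = 100.80 in total (split across the unequal shares, but the aggregate is all that matters for the group sum).
The 4 free-riders keep 28 each, adding 112. Group total = 112 + 100.80 = 212.80.

212.80 labor-hours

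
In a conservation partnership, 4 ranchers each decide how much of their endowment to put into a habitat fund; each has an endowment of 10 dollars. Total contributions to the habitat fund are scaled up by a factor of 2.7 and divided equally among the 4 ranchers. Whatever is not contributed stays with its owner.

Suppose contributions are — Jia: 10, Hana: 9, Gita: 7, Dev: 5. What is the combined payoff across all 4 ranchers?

Total contributed: 10 + 9 + 7 + 5 = 31; total kept: 4 × 10 − 31 = 9.
The habitat fund pays out 2.7 × 31 = 83.70 in aggregate.
Group total = 9 + 83.70 = 92.70.

92.70 dollars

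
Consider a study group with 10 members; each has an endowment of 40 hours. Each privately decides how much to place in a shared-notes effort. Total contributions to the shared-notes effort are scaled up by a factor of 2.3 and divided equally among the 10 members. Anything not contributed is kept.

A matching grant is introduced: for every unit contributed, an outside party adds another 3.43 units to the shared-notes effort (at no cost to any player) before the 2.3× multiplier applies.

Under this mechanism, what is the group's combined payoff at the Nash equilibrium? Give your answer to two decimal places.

4075.60 hours

With the mechanism, a contributed unit returns 2.3 × 4.43 / 10 = 1.0189 per unit of net cost to the contributor — now above 1 — so contributing fully is weakly dominant for every player.
At the Nash equilibrium everyone contributes 40. Group total payoff = 2.3 × 4.43 × 400 = 4075.60.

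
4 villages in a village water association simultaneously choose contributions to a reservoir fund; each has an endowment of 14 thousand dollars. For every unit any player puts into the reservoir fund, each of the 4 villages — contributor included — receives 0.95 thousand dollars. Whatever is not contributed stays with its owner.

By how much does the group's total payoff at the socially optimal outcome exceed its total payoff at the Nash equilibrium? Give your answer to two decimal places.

156.80 thousand dollars

The private return per contributed unit is 0.95 < 1, so contributing 0 is dominant for every player. At the Nash equilibrium everyone keeps their 14, and the group total is 4 × 14 = 56.
Each contributed unit returns 3.800 to the group as a whole (0.95 to each of 4 players), which exceeds 1, so the social optimum is full contribution: group total = 3.800 × 56 = 212.80.
Efficiency loss = 212.80 − 56 = 156.80.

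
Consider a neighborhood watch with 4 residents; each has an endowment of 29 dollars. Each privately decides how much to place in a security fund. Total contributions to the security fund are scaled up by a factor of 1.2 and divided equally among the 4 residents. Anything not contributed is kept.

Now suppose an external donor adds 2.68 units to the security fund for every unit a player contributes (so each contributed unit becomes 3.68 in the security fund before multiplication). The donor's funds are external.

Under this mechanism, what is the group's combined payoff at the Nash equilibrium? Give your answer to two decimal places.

512.26 dollars

The effective private return per unit is now 1.2 × 3.68 / 4 = 1.1040 > 1, so every player's dominant strategy flips to full contribution.
At the Nash equilibrium everyone contributes 29. Group total payoff = 1.2 × 3.68 × 116 = 512.26.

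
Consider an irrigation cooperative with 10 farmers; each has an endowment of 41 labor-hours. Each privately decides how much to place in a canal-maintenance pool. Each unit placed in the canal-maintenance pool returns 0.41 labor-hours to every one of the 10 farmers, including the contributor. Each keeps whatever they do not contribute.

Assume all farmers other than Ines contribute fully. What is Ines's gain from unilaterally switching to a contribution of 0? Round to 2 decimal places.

24.19 labor-hours

Switching from a contribution of 41 to 0 lets Ines keep an extra 41 labor-hours, but lowers the canal-maintenance pool by 41, which costs Ines their own share of that drop: 0.41 × 41 = 16.81.
Net gain = 41 − 16.81 = 24.19. The private return per contributed unit (0.41) is below 1, so free-riding is indeed the best response regardless of what the others do.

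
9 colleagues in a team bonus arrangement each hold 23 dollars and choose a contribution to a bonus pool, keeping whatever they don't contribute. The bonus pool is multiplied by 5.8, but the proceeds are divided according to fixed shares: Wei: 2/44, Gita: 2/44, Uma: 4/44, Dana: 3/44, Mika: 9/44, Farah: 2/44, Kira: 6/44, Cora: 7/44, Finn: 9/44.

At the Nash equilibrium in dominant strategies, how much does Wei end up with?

35.13 dollars

Player j's private return per contributed unit is 5.8 × (j's share). Contributing is weakly dominant for j when that share is at least 1/5.8 = 0.1724, and contributing 0 is dominant otherwise.
Mika and Finn are above the threshold, contributing 23 each; the remaining 7 contribute 0. Total contributed: 46.
Wei keeps 23 and receives 5.8 × 46 × 2/44 = 12.13 from the bonus pool, for a payoff of 35.13.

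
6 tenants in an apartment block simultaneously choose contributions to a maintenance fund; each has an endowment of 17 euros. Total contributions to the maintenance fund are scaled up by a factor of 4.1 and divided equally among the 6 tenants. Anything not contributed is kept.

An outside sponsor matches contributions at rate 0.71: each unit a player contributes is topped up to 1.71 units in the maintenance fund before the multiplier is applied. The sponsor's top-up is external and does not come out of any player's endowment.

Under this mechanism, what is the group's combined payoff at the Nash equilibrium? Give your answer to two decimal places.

Under the mechanism each unit contributed yields 4.1 × 1.71 / 6 = 1.1685 back to its contributor per unit of net cost, which exceeds 1, making full contribution the dominant choice for everyone.
So the Nash equilibrium is full contribution by all 6; the group earns 4.1 × 1.71 × 102 = 715.12.

715.12 euros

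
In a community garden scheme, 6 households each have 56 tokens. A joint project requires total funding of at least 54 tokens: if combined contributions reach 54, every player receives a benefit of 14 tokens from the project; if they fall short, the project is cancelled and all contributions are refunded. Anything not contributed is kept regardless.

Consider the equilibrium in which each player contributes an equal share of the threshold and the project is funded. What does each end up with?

61 tokens

Equal share of the threshold: 54/6 = 9.
At this profile no one gains by cutting their contribution: any cut drops the total below 54, the project is cancelled, contributions are refunded, and the deviator ends with 56, which is less than 56 − 9 + 14 = 61. Contributing more than 9 just wastes the excess. So contributing exactly 9 is a best response.
Each player's payoff: 56 − 9 + 14 = 61.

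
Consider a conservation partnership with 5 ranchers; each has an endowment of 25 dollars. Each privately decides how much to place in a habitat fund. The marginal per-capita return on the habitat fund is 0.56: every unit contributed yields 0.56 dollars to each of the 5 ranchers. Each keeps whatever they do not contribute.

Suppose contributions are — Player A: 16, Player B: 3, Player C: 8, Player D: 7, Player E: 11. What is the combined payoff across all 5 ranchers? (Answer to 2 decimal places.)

Total contributed: 16 + 3 + 8 + 7 + 11 = 45; total kept: 5 × 25 − 45 = 80.
The habitat fund pays out 0.56 × 5 × 45 = 126.00 in aggregate.
Group total = 80 + 126.00 = 206.00.

206.00 dollars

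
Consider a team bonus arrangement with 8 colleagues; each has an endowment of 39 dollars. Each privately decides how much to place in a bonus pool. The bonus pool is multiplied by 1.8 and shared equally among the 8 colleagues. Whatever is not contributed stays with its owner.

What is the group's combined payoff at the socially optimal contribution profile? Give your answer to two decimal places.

Each contributed unit returns 1.800 to the group as a whole (0.2250 to each of 8 players), which exceeds 1, so the social optimum is full contribution: group total = 1.800 × 312 = 561.60.

561.60 dollars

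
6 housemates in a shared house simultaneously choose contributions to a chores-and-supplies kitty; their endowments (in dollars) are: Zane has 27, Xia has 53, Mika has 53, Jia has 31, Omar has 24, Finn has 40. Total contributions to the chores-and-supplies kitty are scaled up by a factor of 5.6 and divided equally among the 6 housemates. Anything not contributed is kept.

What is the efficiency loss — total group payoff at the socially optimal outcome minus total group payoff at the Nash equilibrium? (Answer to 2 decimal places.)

1048.80 dollars

The private return per contributed unit is 5.6/6 = 0.9333 < 1 for every player regardless of endowment, so the Nash equilibrium is zero contribution and the group total is Σ E_j = 27 + 53 + 53 + 31 + 24 + 40 = 228.
Each contributed unit returns 5.600 to the group, so the social optimum is full contribution by everyone: group total = 5.600 × 228 = 1276.80.
Efficiency loss = (5.600 − 1) × 228 = 1048.80.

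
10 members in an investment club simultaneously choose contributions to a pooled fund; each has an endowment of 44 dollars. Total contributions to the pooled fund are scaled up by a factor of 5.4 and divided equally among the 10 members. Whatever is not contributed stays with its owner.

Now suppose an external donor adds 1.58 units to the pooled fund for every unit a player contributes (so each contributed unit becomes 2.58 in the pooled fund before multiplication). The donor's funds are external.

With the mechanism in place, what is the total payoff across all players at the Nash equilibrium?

With the mechanism, a contributed unit returns 5.4 × 2.58 / 10 = 1.3932 per unit of net cost to the contributor — now above 1 — so contributing fully is weakly dominant for every player.
So the Nash equilibrium is full contribution by all 10; the group earns 5.4 × 2.58 × 440 = 6130.08.

6130.08 dollars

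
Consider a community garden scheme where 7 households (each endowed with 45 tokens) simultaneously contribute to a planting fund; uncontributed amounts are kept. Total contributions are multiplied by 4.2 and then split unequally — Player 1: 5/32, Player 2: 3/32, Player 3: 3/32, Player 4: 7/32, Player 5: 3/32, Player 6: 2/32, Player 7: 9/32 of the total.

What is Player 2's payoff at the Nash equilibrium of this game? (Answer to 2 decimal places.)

62.72 tokens

Player j's private return per contributed unit is 4.2 × (j's share). Contributing is weakly dominant for j when that share is at least 1/4.2 = 0.2381, and contributing 0 is dominant otherwise.
The only share above 0.2381 is Player 7's 9/32, contributing 45; the remaining 6 contribute 0. Total contributed: 45.
Player 2 keeps 45 and receives 4.2 × 45 × 3/32 = 17.72 from the planting fund, for a payoff of 62.72.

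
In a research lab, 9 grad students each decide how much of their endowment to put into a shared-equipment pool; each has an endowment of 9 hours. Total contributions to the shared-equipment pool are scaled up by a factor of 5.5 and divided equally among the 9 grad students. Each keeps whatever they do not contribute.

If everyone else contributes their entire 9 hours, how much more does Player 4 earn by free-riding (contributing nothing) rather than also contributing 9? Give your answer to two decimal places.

3.50 hours

Switching from a contribution of 9 to 0 lets Player 4 keep an extra 9 hours, but lowers the shared-equipment pool by 9, which costs Player 4 their own share of that drop: 5.5/9 × 9 = 5.50.
Net gain = 9 − 5.50 = 3.50. The private return per contributed unit (0.6111) is below 1, so free-riding is indeed the best response regardless of what the others do.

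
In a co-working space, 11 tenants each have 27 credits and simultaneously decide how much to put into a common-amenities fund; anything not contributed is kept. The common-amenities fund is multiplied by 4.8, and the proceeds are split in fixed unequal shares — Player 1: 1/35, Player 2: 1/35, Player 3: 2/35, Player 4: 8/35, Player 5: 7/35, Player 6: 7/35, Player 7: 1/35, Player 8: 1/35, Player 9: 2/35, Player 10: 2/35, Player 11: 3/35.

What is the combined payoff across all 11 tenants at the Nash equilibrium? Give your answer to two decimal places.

399.60 credits

Player j's private return per contributed unit is 4.8 × (j's share). Contributing is weakly dominant for j when that share is at least 1/4.8 = 0.2083, and contributing 0 is dominant otherwise.
The only share above 0.2083 is Player 4's 8/35, contributing 27; the remaining 10 contribute 0. Total contributed: 27.
The common-amenities fund pays out 4.8 × 27 = 129.60 in total (split across the unequal shares, but the aggregate is all that matters for the group sum).
The 10 free-riders keep 27 each, adding 270. Group total = 270 + 129.60 = 399.60.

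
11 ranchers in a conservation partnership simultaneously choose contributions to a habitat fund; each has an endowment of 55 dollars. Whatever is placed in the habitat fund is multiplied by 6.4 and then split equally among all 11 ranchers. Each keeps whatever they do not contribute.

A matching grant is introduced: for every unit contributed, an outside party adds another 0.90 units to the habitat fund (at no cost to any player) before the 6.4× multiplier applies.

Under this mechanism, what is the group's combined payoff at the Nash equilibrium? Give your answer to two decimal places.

7356.80 dollars

With the mechanism, a contributed unit returns 6.4 × 1.90 / 11 = 1.1055 per unit of net cost to the contributor — now above 1 — so contributing fully is weakly dominant for every player.
So the Nash equilibrium is full contribution by all 11; the group earns 6.4 × 1.90 × 605 = 7356.80.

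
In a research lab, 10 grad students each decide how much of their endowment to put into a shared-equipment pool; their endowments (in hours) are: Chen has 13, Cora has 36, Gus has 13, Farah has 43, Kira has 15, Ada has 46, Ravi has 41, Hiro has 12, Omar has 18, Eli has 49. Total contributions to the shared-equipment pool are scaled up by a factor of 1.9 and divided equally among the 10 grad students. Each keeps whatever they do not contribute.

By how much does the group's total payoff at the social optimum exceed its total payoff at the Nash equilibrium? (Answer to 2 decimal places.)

257.40 hours

The private return per contributed unit is 1.9/10 = 0.1900 < 1 for every player regardless of endowment, so the Nash equilibrium is zero contribution and the group total is Σ E_j = 13 + 36 + 13 + 43 + 15 + 46 + 41 + 12 + 18 + 49 = 286.
Each contributed unit returns 1.900 to the group, so the social optimum is full contribution by everyone: group total = 1.900 × 286 = 543.40.
Efficiency loss = (1.900 − 1) × 286 = 257.40.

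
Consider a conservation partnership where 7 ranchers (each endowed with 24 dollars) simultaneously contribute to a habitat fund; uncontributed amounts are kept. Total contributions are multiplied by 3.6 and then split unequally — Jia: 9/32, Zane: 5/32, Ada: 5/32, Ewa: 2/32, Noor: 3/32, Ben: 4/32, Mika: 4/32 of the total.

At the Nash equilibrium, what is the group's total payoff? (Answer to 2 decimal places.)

230.40 dollars

Each unit j contributes comes back to j as 3.6 × (j's share), so j prefers to contribute only if that share exceeds 1/3.6 = 0.2778; otherwise keeping the unit dominates.
Jia alone (share 9/32) is above the threshold, contributing 24; the remaining 6 contribute 0. Total contributed: 24.
The habitat fund pays out 3.6 × 24 = 86.40 in total (split across the unequal shares, but the aggregate is all that matters for the group sum).
The 6 free-riders keep 24 each, adding 144. Group total = 144 + 86.40 = 230.40.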